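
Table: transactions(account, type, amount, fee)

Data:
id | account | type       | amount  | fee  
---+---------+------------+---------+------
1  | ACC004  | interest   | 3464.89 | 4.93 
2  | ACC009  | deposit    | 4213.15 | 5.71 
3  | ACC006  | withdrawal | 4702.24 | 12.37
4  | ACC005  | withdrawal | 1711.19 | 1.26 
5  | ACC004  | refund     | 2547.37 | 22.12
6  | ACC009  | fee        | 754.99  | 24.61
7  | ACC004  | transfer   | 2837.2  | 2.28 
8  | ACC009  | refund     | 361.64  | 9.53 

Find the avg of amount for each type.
SELECT type, AVG(amount) as result
FROM transactions
GROUP BY type

Result:
  deposit: 4213.15
  fee: 754.99
  interest: 3464.89
  refund: 1454.51
  transfer: 2837.20
  withdrawal: 3206.72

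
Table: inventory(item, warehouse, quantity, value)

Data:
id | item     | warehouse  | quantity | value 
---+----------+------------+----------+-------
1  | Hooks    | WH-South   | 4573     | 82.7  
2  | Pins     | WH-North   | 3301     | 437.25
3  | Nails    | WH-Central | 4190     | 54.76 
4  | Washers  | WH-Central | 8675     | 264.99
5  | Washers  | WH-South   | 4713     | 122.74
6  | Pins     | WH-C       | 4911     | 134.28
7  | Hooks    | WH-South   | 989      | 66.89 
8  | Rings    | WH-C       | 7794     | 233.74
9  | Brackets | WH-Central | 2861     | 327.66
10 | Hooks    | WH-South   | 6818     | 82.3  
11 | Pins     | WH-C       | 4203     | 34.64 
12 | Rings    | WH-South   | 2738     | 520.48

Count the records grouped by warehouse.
SELECT warehouse, COUNT(*) as count
FROM inventory
GROUP BY warehouse

Result:
  WH-C: 3
  WH-Central: 3
  WH-North: 1
  WH-South: 5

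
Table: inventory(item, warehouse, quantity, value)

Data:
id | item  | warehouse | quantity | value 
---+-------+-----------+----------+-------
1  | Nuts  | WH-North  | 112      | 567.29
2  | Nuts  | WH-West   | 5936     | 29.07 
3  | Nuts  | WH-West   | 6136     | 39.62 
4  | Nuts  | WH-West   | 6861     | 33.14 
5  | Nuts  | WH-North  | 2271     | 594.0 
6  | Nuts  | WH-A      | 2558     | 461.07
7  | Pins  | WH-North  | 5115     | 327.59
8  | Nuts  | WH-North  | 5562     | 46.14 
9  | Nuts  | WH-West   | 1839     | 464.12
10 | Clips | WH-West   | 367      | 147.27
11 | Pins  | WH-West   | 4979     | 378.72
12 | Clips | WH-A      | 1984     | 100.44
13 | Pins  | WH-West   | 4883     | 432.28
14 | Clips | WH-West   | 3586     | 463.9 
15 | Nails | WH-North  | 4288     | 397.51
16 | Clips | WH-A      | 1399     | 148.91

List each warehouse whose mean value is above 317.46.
SELECT warehouse, AVG(value)
FROM inventory
GROUP BY warehouse
HAVING AVG(value) > 317.46

Result:
  WH-North: avg=386.51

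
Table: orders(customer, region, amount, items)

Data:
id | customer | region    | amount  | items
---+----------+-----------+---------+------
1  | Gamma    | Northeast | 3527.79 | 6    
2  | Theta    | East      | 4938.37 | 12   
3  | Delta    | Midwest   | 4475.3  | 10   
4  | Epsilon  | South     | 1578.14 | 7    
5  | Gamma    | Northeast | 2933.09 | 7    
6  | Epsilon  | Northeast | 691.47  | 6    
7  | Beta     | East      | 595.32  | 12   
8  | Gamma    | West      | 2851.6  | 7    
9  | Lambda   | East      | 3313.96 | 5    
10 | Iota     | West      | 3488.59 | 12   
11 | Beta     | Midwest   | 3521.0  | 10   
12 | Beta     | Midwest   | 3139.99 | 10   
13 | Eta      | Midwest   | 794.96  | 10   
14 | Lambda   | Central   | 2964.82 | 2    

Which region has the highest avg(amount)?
SELECT region, AVG(amount) as val
FROM orders
GROUP BY region
ORDER BY val DESC
LIMIT 1

Result: West with avg(amount) = 3170.10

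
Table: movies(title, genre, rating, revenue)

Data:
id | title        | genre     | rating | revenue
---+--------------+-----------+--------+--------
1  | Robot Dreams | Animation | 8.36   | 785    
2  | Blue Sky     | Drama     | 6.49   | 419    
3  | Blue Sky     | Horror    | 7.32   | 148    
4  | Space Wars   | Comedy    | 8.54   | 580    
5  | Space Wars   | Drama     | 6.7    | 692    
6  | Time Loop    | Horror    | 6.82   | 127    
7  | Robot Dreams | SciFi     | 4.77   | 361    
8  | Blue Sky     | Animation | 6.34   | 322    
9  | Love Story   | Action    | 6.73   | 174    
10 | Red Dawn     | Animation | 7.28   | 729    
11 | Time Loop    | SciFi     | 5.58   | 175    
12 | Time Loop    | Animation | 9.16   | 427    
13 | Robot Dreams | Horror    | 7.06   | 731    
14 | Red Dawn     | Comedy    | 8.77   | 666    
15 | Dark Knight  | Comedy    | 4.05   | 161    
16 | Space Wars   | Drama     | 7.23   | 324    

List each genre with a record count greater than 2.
SELECT genre, COUNT(*) as cnt
FROM movies
GROUP BY genre
HAVING COUNT(*) > 2

Result:
  Animation: 4
  Comedy: 3
  Drama: 3
  Horror: 3

Note: HAVING filters groups after aggregation, WHERE filters rows before.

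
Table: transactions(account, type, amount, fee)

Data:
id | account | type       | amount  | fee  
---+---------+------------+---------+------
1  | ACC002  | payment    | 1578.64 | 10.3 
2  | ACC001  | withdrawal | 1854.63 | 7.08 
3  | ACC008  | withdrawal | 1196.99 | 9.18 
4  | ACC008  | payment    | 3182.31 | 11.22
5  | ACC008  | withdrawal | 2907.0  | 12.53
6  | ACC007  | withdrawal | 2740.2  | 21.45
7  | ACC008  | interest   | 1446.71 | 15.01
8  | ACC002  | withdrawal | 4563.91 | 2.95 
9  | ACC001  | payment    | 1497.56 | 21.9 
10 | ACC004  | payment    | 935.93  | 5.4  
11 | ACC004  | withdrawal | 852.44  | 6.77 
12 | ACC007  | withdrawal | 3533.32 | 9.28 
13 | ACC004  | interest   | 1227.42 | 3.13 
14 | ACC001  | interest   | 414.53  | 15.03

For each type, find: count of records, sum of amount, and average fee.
SELECT type,
       COUNT(*) as cnt,
       SUM(amount) as total_amount,
       AVG(fee) as avg_fee
FROM transactions
GROUP BY type

Result:
  interest: 3 records, 3088.66 total amount, 11.06 avg fee
  payment: 4 records, 7194.44 total amount, 12.21 avg fee
  withdrawal: 7 records, 17648.49 total amount, 9.89 avg fee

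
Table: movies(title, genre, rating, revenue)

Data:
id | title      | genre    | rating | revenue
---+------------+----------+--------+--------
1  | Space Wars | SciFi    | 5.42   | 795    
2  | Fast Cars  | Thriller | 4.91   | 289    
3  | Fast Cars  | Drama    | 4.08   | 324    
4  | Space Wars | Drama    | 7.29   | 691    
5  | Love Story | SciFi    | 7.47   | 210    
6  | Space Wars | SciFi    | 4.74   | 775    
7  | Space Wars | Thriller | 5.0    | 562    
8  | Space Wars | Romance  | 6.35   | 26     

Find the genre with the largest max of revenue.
SELECT genre, MAX(revenue) as val
FROM movies
GROUP BY genre
ORDER BY val DESC
LIMIT 1

Result: SciFi with max(revenue) = 795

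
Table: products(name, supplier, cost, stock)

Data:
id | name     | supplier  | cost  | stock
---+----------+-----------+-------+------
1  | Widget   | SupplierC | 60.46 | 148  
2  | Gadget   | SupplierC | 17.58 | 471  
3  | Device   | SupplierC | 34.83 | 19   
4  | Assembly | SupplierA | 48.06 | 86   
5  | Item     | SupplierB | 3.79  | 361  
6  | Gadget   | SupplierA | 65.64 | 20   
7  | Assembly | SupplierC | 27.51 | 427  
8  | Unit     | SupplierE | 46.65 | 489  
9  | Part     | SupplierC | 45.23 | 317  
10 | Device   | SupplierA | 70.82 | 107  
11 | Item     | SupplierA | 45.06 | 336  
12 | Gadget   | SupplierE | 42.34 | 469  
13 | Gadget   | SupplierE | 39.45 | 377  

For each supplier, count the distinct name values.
SELECT supplier, COUNT(DISTINCT name)
FROM products
GROUP BY supplier

Result:
  SupplierA: 4 distinct
  SupplierB: 1 distinct
  SupplierC: 5 distinct
  SupplierE: 2 distinct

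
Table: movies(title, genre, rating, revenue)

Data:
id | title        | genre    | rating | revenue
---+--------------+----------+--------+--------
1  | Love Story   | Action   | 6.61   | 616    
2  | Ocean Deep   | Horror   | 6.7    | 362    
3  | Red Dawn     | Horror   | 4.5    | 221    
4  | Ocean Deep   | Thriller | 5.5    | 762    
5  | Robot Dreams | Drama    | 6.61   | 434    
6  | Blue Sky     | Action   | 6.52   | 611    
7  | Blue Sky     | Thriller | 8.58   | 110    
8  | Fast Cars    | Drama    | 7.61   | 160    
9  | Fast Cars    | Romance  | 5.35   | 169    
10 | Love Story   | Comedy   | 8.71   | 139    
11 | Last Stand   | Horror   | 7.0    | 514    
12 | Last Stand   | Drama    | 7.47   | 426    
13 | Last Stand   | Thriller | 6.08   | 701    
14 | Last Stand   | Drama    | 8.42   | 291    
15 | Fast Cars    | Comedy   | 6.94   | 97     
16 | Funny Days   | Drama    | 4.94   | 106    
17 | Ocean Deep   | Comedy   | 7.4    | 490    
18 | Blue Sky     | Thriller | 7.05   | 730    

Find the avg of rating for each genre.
SELECT genre, AVG(rating) as result
FROM movies
GROUP BY genre

Result:
  Action: 6.57
  Comedy: 7.68
  Drama: 7.01
  Horror: 6.07
  Romance: 5.35
  Thriller: 6.80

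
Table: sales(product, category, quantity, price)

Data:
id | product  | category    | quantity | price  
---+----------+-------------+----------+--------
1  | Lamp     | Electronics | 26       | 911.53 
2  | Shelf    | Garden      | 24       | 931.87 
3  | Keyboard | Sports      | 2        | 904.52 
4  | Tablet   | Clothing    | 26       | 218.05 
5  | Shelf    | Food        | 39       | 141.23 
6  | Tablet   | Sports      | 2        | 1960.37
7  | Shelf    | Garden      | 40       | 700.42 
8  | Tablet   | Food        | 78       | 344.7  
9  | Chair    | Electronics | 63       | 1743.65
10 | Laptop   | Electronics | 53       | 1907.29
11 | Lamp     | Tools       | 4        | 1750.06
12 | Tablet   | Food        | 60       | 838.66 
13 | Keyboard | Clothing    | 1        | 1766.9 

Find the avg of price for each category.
SELECT category, AVG(price) as result
FROM sales
GROUP BY category

Result:
  Clothing: 992.48
  Electronics: 1520.82
  Food: 441.53
  Garden: 816.15
  Sports: 1432.45
  Tools: 1750.06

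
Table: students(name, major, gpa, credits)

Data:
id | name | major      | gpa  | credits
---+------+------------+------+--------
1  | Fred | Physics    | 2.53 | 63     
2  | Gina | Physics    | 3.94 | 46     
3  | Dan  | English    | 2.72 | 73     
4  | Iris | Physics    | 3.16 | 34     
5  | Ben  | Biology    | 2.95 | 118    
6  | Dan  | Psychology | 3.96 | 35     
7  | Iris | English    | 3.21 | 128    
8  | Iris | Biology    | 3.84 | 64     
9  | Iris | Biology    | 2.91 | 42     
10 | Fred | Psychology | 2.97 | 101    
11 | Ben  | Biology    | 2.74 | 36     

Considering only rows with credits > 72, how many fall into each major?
SELECT major, COUNT(*)
FROM students
WHERE credits > 72
GROUP BY major

Note: WHERE filters rows before grouping.

Result:
  Biology: 1
  English: 2
  Psychology: 1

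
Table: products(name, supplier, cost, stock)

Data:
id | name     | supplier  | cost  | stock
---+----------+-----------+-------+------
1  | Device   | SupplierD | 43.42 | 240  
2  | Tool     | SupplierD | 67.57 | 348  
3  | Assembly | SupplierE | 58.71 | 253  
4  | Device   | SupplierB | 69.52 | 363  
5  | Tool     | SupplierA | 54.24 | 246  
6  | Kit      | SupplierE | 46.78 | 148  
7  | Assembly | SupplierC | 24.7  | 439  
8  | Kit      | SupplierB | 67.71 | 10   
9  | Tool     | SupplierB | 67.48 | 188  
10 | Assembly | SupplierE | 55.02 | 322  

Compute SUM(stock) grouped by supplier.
SELECT supplier, SUM(stock) as result
FROM products
GROUP BY supplier

Result:
  SupplierA: 246
  SupplierB: 561
  SupplierC: 439
  SupplierD: 588
  SupplierE: 723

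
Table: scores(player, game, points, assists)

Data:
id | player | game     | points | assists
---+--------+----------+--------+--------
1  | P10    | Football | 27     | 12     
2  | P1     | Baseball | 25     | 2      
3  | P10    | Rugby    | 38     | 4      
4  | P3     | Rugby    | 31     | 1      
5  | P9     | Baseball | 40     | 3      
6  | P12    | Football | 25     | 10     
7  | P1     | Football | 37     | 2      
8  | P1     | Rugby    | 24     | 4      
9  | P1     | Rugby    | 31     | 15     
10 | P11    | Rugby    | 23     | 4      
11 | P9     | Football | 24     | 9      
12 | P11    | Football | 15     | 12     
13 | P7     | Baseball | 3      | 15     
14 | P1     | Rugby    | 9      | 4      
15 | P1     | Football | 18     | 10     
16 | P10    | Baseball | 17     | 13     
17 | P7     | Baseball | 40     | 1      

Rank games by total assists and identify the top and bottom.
SELECT game, SUM(assists)
FROM scores
GROUP BY game
ORDER BY SUM(assists)

All groups:
  Rugby: 32
  Baseball: 34
  Football: 55

Highest: Football (55)
Lowest: Rugby (32)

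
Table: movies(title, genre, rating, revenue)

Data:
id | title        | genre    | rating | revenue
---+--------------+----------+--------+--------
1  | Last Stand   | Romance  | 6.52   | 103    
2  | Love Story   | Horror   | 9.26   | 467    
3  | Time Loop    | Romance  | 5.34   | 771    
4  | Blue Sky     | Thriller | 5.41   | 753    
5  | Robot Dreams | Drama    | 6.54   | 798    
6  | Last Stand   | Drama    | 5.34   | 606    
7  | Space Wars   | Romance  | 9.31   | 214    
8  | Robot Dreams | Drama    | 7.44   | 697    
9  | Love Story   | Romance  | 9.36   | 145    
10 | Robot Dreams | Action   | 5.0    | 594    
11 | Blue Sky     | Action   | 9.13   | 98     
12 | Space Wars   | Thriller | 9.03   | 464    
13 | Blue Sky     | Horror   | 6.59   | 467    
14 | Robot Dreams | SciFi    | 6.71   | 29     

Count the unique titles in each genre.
SELECT genre, COUNT(DISTINCT title)
FROM movies
GROUP BY genre

Result:
  Action: 2 distinct
  Drama: 2 distinct
  Horror: 2 distinct
  Romance: 4 distinct
  SciFi: 1 distinct
  Thriller: 2 distinct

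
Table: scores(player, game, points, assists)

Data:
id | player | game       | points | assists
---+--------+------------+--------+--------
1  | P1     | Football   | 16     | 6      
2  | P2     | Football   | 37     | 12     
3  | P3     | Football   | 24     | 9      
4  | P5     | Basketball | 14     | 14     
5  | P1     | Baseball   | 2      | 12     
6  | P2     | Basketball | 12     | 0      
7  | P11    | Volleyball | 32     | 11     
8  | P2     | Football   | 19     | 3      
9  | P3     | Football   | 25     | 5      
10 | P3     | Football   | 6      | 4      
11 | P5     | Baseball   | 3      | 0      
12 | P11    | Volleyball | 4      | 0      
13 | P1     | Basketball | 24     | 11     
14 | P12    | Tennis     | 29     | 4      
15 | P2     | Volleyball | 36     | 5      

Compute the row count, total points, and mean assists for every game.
SELECT game,
       COUNT(*) as cnt,
       SUM(points) as total_points,
       AVG(assists) as avg_assists
FROM scores
GROUP BY game

Result:
  Baseball: 2 records, 5 total points, 6.00 avg assists
  Basketball: 3 records, 50 total points, 8.33 avg assists
  Football: 6 records, 127 total points, 6.50 avg assists
  Tennis: 1 records, 29 total points, 4.00 avg assists
  Volleyball: 3 records, 72 total points, 5.33 avg assists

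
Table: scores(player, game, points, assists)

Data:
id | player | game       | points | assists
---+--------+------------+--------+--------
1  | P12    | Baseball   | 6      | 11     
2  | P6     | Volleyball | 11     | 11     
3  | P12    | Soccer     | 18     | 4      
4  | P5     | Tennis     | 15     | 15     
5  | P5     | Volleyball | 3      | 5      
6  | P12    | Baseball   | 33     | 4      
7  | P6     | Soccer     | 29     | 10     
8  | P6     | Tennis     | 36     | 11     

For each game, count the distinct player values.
SELECT game, COUNT(DISTINCT player)
FROM scores
GROUP BY game

Result:
  Baseball: 1 distinct
  Soccer: 2 distinct
  Tennis: 2 distinct
  Volleyball: 2 distinct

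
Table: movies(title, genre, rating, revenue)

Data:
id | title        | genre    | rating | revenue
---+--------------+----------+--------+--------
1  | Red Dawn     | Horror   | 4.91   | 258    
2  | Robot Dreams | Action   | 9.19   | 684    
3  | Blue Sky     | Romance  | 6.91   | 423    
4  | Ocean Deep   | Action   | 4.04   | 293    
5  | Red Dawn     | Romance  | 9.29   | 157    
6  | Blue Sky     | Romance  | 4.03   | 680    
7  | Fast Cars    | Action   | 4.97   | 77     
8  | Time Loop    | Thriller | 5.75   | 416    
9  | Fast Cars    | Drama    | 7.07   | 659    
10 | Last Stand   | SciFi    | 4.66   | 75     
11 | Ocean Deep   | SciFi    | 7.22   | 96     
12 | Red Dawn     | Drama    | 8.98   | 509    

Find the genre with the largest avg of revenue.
SELECT genre, AVG(revenue) as val
FROM movies
GROUP BY genre
ORDER BY val DESC
LIMIT 1

Result: Drama with avg(revenue) = 584.00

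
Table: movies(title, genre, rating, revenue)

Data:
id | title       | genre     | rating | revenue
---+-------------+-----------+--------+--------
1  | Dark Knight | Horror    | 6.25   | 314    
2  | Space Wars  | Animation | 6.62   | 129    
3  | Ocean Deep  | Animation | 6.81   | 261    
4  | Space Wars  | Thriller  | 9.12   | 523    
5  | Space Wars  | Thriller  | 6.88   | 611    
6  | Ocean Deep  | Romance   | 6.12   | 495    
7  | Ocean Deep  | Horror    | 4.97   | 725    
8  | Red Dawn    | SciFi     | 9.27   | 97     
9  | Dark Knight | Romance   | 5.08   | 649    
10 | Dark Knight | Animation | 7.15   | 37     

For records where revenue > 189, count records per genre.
SELECT genre, COUNT(*)
FROM movies
WHERE revenue > 189
GROUP BY genre

Note: WHERE filters rows before grouping.

Result:
  Animation: 1
  Horror: 2
  Romance: 2
  Thriller: 2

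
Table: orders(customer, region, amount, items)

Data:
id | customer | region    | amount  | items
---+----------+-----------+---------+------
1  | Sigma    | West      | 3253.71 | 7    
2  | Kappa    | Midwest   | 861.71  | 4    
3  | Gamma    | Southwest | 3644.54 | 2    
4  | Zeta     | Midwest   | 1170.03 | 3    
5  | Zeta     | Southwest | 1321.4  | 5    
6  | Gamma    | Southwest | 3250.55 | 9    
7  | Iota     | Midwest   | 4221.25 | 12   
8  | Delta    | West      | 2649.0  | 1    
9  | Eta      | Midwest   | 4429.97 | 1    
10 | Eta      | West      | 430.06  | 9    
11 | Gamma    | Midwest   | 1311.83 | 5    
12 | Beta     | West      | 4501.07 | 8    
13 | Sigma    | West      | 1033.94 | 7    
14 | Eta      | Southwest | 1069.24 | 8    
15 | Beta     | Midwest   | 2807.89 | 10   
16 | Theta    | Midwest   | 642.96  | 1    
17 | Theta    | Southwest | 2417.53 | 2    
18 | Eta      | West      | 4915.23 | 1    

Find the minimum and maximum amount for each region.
SELECT region, MIN(amount), MAX(amount)
FROM orders
GROUP BY region

Result:
  Midwest: min=642.96, max=4429.97
  Southwest: min=1069.24, max=3644.54
  West: min=430.06, max=4915.23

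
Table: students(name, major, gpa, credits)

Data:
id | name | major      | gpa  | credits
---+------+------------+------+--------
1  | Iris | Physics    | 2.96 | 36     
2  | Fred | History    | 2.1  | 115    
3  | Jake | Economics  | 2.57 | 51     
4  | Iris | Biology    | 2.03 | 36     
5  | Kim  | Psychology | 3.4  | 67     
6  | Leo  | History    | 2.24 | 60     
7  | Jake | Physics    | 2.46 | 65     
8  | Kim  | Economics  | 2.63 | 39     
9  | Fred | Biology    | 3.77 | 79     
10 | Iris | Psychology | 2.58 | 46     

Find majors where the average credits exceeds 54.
SELECT major, AVG(credits)
FROM students
GROUP BY major
HAVING AVG(credits) > 54

Result:
  Biology: avg=57.50
  History: avg=87.50
  Psychology: avg=56.50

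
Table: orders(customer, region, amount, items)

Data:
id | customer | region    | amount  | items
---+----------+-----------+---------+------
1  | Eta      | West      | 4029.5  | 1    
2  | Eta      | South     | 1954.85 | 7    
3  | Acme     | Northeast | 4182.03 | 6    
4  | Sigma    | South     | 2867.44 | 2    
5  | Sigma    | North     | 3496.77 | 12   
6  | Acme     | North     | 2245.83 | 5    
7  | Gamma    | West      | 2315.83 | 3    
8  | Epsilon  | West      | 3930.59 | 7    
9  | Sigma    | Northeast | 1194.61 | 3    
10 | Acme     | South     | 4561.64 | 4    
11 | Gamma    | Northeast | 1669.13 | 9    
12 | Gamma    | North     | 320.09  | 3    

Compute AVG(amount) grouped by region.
SELECT region, AVG(amount) as result
FROM orders
GROUP BY region

Result:
  North: 2020.90
  Northeast: 2348.59
  South: 3127.98
  West: 3425.31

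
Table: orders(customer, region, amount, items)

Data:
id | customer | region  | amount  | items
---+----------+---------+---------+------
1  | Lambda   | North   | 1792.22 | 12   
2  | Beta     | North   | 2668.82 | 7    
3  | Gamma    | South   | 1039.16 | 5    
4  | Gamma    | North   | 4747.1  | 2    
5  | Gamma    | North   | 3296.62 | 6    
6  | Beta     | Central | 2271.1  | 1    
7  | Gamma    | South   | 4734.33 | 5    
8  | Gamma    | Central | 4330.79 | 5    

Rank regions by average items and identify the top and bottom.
SELECT region, AVG(items)
FROM orders
GROUP BY region
ORDER BY AVG(items)

All groups:
  Central: 3.00
  South: 5.00
  North: 6.75

Highest: North (6.75)
Lowest: Central (3.00)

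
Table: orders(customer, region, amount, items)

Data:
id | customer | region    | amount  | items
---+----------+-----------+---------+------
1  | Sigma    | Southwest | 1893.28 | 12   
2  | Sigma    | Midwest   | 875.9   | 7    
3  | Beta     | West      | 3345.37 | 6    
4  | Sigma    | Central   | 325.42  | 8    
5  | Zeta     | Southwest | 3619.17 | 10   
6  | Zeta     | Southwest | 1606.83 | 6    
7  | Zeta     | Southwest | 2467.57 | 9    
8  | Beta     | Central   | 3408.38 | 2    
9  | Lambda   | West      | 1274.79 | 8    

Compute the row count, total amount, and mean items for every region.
SELECT region,
       COUNT(*) as cnt,
       SUM(amount) as total_amount,
       AVG(items) as avg_items
FROM orders
GROUP BY region

Result:
  Central: 2 records, 3733.80 total amount, 5.00 avg items
  Midwest: 1 records, 875.90 total amount, 7.00 avg items
  Southwest: 4 records, 9586.85 total amount, 9.25 avg items
  West: 2 records, 4620.16 total amount, 7.00 avg items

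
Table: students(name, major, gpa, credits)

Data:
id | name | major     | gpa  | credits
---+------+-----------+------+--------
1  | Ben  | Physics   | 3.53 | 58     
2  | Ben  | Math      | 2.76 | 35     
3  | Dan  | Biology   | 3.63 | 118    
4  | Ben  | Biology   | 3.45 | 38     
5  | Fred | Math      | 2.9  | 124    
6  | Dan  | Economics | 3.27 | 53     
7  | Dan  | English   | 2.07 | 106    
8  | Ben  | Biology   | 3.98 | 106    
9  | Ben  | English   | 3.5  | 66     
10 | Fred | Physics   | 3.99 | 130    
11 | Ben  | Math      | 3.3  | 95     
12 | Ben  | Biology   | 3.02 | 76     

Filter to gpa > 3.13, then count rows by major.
SELECT major, COUNT(*)
FROM students
WHERE gpa > 3.13
GROUP BY major

Note: WHERE filters rows before grouping.

Result:
  Biology: 3
  Economics: 1
  English: 1
  Math: 1
  Physics: 2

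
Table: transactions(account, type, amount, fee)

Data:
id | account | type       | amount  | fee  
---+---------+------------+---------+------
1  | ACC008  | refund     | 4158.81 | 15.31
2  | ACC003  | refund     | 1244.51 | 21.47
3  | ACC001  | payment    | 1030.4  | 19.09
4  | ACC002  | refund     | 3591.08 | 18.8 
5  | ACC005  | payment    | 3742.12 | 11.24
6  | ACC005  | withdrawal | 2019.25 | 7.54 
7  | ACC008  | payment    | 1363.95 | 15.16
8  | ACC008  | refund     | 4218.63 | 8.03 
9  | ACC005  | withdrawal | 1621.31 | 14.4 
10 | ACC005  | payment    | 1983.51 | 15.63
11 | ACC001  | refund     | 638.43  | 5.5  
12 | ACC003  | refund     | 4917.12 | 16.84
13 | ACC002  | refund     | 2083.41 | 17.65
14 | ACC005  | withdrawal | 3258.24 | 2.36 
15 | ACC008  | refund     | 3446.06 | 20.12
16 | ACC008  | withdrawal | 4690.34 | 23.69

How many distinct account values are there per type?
SELECT type, COUNT(DISTINCT account)
FROM transactions
GROUP BY type

Result:
  payment: 3 distinct
  refund: 4 distinct
  withdrawal: 2 distinct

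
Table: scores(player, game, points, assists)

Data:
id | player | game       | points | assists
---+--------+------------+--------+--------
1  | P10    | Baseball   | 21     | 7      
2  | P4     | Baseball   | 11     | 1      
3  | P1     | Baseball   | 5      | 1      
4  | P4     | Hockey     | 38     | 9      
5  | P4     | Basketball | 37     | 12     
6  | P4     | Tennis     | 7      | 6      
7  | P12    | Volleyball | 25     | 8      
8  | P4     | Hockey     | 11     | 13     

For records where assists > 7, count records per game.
SELECT game, COUNT(*)
FROM scores
WHERE assists > 7
GROUP BY game

Note: WHERE filters rows before grouping.

Result:
  Basketball: 1
  Hockey: 2
  Volleyball: 1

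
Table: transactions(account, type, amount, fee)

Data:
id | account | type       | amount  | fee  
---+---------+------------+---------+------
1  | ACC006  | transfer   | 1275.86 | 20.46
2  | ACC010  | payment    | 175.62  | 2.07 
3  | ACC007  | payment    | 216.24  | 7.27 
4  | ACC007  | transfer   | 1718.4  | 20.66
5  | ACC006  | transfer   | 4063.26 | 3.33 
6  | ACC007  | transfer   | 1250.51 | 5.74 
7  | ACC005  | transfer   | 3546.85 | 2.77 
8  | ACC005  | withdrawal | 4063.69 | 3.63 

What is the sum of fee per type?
SELECT type, SUM(fee) as result
FROM transactions
GROUP BY type

Result:
  payment: 9.34
  transfer: 52.96
  withdrawal: 3.63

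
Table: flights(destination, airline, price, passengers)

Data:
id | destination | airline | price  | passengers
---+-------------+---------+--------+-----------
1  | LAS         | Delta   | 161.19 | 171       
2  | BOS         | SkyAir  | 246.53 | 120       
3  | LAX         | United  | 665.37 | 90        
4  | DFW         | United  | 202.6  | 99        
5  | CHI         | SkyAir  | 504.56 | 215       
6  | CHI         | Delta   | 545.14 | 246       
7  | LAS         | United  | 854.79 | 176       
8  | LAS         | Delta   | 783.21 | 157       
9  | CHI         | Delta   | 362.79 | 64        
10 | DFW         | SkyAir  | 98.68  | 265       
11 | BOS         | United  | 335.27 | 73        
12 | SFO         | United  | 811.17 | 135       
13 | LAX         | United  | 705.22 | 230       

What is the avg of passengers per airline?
SELECT airline, AVG(passengers) as result
FROM flights
GROUP BY airline

Result:
  Delta: 159.50
  SkyAir: 200.00
  United: 133.83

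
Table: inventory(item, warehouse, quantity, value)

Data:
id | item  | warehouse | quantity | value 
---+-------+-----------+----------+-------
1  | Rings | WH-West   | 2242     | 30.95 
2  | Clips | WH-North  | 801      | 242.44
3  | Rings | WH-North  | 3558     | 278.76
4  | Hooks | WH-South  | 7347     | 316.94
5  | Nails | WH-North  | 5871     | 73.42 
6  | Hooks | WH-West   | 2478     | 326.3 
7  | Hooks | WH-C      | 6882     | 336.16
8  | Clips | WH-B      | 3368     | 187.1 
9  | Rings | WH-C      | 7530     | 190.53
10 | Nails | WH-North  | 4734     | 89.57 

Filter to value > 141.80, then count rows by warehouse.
SELECT warehouse, COUNT(*)
FROM inventory
WHERE value > 141.80
GROUP BY warehouse

Note: WHERE filters rows before grouping.

Result:
  WH-B: 1
  WH-C: 2
  WH-North: 2
  WH-South: 1
  WH-West: 1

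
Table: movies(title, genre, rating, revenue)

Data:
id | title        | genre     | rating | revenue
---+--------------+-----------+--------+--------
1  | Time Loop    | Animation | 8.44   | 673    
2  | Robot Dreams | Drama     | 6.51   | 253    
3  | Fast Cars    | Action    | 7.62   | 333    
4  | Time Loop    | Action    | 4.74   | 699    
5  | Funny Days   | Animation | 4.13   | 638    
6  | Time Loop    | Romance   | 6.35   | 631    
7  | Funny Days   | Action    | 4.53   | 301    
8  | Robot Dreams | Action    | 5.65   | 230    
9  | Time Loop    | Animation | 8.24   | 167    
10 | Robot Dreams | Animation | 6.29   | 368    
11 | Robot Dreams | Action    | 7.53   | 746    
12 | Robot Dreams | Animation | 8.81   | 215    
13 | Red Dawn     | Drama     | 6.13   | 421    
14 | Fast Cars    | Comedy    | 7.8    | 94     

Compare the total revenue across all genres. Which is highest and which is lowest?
SELECT genre, SUM(revenue)
FROM movies
GROUP BY genre
ORDER BY SUM(revenue)

All groups:
  Comedy: 94
  Romance: 631
  Drama: 674
  Animation: 2061
  Action: 2309

Highest: Action (2309)
Lowest: Comedy (94)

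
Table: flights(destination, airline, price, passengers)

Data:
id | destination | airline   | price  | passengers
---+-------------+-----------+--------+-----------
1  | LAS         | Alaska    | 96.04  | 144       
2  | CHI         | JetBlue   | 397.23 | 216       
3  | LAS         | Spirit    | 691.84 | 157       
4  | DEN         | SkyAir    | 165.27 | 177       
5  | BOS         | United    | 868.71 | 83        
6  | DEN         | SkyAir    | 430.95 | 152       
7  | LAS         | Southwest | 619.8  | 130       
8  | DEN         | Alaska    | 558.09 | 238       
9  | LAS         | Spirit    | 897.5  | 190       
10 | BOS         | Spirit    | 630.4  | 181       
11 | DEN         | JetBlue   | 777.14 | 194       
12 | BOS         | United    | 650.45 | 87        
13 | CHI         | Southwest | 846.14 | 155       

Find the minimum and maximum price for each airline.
SELECT airline, MIN(price), MAX(price)
FROM flights
GROUP BY airline

Result:
  Alaska: min=96.04, max=558.09
  JetBlue: min=397.23, max=777.14
  SkyAir: min=165.27, max=430.95
  Southwest: min=619.80, max=846.14
  Spirit: min=630.40, max=897.50
  United: min=650.45, max=868.71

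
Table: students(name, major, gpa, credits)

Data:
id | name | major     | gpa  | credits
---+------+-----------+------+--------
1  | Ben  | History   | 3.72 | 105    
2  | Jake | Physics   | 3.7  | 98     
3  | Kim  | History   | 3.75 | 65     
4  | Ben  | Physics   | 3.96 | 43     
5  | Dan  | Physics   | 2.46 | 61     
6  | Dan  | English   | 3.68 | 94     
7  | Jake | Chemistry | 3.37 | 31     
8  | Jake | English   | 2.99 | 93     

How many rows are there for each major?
SELECT major, COUNT(*) as count
FROM students
GROUP BY major

Result:
  Chemistry: 1
  English: 2
  History: 2
  Physics: 3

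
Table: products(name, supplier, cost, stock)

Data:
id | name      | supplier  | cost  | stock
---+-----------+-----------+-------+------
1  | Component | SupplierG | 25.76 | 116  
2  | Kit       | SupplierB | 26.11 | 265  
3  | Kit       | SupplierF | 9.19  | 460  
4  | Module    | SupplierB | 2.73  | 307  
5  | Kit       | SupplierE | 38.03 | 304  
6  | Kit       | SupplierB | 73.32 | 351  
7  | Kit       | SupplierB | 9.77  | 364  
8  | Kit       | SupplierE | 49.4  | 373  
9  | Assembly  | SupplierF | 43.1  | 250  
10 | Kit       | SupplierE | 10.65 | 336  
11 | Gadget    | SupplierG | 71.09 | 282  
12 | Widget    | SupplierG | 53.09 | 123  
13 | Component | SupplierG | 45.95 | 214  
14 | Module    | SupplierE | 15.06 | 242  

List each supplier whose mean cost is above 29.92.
SELECT supplier, AVG(cost)
FROM products
GROUP BY supplier
HAVING AVG(cost) > 29.92

Result:
  SupplierG: avg=48.97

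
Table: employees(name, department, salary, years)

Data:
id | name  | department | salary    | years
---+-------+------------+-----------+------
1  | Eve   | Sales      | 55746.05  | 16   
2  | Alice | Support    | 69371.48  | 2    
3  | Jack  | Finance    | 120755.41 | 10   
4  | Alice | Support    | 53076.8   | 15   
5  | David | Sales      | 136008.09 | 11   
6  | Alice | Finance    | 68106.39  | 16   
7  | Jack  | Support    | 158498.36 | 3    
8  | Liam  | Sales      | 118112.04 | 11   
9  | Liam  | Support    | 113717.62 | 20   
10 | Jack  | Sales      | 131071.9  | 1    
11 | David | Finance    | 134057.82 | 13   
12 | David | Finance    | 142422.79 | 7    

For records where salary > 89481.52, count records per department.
SELECT department, COUNT(*)
FROM employees
WHERE salary > 89481.52
GROUP BY department

Note: WHERE filters rows before grouping.

Result:
  Finance: 3
  Sales: 3
  Support: 2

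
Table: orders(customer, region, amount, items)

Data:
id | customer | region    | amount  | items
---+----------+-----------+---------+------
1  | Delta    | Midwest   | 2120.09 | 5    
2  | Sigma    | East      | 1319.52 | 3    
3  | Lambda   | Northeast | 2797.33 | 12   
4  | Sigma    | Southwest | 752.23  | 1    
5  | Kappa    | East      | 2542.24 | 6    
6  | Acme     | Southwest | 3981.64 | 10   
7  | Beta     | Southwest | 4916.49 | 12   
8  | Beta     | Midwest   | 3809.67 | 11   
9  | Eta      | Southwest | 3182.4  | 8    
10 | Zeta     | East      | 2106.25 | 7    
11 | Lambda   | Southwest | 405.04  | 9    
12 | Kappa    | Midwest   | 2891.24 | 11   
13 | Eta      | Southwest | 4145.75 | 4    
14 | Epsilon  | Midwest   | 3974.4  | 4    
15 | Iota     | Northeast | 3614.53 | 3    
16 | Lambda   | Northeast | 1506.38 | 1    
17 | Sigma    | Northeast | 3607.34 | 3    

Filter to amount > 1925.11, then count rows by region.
SELECT region, COUNT(*)
FROM orders
WHERE amount > 1925.11
GROUP BY region

Note: WHERE filters rows before grouping.

Result:
  East: 2
  Midwest: 4
  Northeast: 3
  Southwest: 4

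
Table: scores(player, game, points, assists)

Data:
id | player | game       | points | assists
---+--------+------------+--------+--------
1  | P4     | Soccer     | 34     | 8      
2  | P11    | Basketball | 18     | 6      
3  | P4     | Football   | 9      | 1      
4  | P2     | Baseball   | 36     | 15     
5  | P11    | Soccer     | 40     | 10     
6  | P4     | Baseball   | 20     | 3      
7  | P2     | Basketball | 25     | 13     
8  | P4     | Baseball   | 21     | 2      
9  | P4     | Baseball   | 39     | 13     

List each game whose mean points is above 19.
SELECT game, AVG(points)
FROM scores
GROUP BY game
HAVING AVG(points) > 19

Result:
  Baseball: avg=29.00
  Basketball: avg=21.50
  Soccer: avg=37.00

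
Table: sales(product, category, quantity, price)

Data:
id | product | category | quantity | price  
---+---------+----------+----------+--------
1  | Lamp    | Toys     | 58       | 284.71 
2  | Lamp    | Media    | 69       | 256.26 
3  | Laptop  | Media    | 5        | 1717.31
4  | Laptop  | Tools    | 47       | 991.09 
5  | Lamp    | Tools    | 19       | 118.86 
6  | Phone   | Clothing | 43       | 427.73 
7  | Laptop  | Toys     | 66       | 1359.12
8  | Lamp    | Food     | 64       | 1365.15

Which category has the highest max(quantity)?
SELECT category, MAX(quantity) as val
FROM sales
GROUP BY category
ORDER BY val DESC
LIMIT 1

Result: Media with max(quantity) = 69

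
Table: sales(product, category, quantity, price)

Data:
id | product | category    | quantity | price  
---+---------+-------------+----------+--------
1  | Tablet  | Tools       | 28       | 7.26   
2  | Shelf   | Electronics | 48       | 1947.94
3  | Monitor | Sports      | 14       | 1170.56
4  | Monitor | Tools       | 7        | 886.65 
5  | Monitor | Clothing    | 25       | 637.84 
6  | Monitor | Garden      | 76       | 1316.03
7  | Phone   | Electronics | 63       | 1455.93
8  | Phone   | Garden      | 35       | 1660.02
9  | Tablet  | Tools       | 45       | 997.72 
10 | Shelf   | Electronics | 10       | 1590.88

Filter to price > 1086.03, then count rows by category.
SELECT category, COUNT(*)
FROM sales
WHERE price > 1086.03
GROUP BY category

Note: WHERE filters rows before grouping.

Result:
  Electronics: 3
  Garden: 2
  Sports: 1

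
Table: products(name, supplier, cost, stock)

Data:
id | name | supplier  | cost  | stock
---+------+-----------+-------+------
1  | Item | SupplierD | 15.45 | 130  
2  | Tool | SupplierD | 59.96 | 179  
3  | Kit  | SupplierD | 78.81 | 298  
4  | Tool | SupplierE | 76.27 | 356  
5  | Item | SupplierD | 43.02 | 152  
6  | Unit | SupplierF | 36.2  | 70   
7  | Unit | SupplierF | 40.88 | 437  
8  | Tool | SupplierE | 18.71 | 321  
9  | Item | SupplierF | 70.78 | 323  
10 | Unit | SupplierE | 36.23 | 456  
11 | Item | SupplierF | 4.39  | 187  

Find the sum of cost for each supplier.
SELECT supplier, SUM(cost) as result
FROM products
GROUP BY supplier

Result:
  SupplierD: 197.24
  SupplierE: 131.21
  SupplierF: 152.25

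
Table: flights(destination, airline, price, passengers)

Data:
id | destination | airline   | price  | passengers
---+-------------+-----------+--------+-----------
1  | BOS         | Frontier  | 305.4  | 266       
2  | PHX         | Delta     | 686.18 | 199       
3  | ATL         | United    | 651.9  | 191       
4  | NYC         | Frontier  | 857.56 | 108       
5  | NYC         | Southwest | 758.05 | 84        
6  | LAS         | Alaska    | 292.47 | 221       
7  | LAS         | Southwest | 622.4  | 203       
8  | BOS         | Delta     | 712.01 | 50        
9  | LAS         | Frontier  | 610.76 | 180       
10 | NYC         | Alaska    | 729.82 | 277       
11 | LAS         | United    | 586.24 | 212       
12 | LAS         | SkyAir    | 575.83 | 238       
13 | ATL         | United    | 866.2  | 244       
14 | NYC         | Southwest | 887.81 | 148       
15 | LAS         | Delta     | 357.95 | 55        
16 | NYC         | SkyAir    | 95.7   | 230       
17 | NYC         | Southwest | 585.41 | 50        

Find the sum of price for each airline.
SELECT airline, SUM(price) as result
FROM flights
GROUP BY airline

Result:
  Alaska: 1022.29
  Delta: 1756.14
  Frontier: 1773.72
  SkyAir: 671.53
  Southwest: 2853.67
  United: 2104.34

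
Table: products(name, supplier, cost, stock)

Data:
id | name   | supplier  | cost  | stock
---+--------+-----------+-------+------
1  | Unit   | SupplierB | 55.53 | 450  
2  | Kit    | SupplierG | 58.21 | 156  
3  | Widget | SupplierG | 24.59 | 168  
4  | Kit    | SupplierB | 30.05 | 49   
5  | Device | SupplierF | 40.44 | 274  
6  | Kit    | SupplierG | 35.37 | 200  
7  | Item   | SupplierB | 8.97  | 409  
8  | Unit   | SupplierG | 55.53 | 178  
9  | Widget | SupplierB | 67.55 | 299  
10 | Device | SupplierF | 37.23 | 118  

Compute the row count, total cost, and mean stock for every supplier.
SELECT supplier,
       COUNT(*) as cnt,
       SUM(cost) as total_cost,
       AVG(stock) as avg_stock
FROM products
GROUP BY supplier

Result:
  SupplierB: 4 records, 162.10 total cost, 301.75 avg stock
  SupplierF: 2 records, 77.67 total cost, 196.00 avg stock
  SupplierG: 4 records, 173.70 total cost, 175.50 avg stock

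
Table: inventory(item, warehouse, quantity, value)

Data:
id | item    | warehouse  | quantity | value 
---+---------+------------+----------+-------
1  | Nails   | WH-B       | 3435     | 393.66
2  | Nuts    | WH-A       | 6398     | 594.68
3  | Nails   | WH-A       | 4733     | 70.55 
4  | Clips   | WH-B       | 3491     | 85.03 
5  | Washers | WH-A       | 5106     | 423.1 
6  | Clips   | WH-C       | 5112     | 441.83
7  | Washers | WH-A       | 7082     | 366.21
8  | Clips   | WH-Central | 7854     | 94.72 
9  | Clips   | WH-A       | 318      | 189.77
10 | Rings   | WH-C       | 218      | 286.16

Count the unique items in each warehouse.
SELECT warehouse, COUNT(DISTINCT item)
FROM inventory
GROUP BY warehouse

Result:
  WH-A: 4 distinct
  WH-B: 2 distinct
  WH-C: 2 distinct
  WH-Central: 1 distinct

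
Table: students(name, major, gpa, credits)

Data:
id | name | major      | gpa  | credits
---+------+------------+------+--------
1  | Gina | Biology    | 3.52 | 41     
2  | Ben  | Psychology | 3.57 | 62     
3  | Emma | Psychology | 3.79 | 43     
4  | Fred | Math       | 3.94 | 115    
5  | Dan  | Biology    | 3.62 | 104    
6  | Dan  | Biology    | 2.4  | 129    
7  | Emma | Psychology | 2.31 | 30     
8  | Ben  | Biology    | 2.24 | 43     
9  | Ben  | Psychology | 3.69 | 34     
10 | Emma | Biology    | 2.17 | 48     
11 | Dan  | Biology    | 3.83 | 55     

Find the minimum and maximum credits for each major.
SELECT major, MIN(credits), MAX(credits)
FROM students
GROUP BY major

Result:
  Biology: min=41, max=129
  Math: min=115, max=115
  Psychology: min=30, max=62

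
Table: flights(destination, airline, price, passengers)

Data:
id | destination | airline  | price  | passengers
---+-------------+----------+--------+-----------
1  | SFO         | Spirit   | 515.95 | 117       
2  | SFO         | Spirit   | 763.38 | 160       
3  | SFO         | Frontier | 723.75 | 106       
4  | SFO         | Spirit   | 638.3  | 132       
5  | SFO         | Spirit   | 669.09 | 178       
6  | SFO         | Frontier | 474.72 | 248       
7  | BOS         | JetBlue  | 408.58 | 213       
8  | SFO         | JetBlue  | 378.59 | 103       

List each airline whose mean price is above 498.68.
SELECT airline, AVG(price)
FROM flights
GROUP BY airline
HAVING AVG(price) > 498.68

Result:
  Frontier: avg=599.24
  Spirit: avg=646.68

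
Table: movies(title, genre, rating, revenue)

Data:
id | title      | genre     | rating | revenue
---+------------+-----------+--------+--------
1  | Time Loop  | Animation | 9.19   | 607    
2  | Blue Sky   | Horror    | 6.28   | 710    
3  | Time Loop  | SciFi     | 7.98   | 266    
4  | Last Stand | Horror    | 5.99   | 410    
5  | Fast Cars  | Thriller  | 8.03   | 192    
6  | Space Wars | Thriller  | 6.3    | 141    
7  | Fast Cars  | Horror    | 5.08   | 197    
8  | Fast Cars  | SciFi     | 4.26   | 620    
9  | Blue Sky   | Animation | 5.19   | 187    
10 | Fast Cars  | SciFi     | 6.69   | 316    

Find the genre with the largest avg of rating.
SELECT genre, AVG(rating) as val
FROM movies
GROUP BY genre
ORDER BY val DESC
LIMIT 1

Result: Animation with avg(rating) = 7.19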